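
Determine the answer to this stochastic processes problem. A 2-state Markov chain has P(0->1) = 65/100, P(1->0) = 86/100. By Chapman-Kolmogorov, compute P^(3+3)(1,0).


P^6 = P^3 * P^3
Computing via matrix multiplication of the transition matrix.
Entry (1,0) of P^6 = 0.5595

0.5595


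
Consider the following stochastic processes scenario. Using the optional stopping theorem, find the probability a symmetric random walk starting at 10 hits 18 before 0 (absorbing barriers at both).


By optional stopping theorem: E(M at tau) = M(0) = 10
P(hit 18)*18 + P(hit 0)*0 = 10
P(hit 18) = (10 - 0)/(18 - 0) = 5/9 = 0.5556

0.5556


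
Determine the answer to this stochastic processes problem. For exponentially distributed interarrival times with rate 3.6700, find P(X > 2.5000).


P(X > t) = exp(-lambda * t)
= exp(-3.6700 * 2.5000)
= exp(-9.1750) = 1.0360e-04

1.0360e-04


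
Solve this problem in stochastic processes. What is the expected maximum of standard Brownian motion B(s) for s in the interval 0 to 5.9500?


E(max B(s)) = sqrt(2t/pi)
= sqrt(2*5.9500/pi)
= sqrt(3.7879)
= 1.9462

1.9462


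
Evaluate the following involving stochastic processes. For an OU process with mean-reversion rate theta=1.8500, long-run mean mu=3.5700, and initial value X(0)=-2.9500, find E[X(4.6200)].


E[X(t)] = mu + (X(0) - mu)*exp(-theta*t)
= 3.5700 + (-2.9500 - 3.5700)*exp(-1.8500*4.6200)
= 3.5700 + -6.5200 * 1.9413e-04
= 3.5687

3.5687


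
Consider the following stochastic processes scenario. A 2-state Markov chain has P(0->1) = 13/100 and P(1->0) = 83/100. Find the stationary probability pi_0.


Stationary distribution: pi_0 = p10/(p01+p10), pi_1 = p01/(p01+p10)
p01 = 0.1300, p10 = 0.8300
pi_0 = 0.8646

0.8646


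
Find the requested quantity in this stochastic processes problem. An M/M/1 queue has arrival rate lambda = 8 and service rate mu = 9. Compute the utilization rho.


rho = lambda/mu
= 8/9
= 0.8889

0.8889


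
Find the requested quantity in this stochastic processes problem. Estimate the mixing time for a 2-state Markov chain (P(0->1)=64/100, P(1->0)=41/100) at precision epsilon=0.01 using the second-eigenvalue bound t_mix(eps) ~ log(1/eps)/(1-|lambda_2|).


lambda_2 = |1 - p01 - p10| = |1 - 0.6400 - 0.4100| = 0.0500
t_mix ~ log(1/eps)/(1 - |lambda_2|)
= log(100)/(1 - 0.0500) = 4.6052/0.9500
= 4.8475

4.8475


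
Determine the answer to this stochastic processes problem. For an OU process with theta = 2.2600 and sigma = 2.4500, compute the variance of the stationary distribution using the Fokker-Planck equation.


Stationary variance = sigma^2 / (2*theta)
= 2.4500^2 / (2*2.2600)
= 6.0025 / 4.5200
= 1.3280

1.3280


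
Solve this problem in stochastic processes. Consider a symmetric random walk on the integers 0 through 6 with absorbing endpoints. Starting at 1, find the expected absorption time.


For symmetric RW on 0,...,N with absorbing barriers, E(i) = i*(N-i)
E(1) = 1 * 5 = 5

5


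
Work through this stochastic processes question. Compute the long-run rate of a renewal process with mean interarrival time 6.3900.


Long-run renewal rate = 1/E(X)
= 1/6.3900
= 0.1565

0.1565


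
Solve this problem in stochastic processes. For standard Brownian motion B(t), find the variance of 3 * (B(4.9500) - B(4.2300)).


Var(alpha*(B(t)-B(s))) = alpha^2 * (t-s)
= 3^2 * (4.9500 - 4.2300)
= 9 * 0.7200
= 6.4800

6.4800


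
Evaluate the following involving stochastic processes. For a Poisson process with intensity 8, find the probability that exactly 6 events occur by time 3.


P(N(t)=k) = (lambda*t)^k * exp(-lambda*t) / k!
lambda*t = 24
= 24^6 * exp(-24) / 6!
= 191102976 * 3.7751e-11 / 720
= 1.0020e-05

1.0020e-05


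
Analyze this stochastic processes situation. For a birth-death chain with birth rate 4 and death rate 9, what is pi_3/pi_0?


For birth-death process, pi_n/pi_0 = (lambda/mu)^n
= (4/9)^3
= 0.0878

0.0878


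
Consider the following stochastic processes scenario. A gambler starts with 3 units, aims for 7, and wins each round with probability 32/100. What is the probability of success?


Gambler's ruin formula:
r = q/p = 0.6800/0.3200 = 2.1250
P(win) = (1 - r^i)/(1 - r^N)
= (1 - 2.1250^3)/(1 - 2.1250^7)
= 0.0442

0.0442


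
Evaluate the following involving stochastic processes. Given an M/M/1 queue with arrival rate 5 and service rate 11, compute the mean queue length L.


rho = 5/11 = 0.4545
L = rho/(1-rho)
= 0.4545/0.5455
= 0.8333

0.8333


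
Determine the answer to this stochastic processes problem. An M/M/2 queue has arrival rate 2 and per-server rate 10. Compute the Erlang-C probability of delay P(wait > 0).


a = lambda/mu = 0.2000
rho = a/c = 0.1000
Erlang-C formula applied:
C(c,a) = 0.0182

0.0182


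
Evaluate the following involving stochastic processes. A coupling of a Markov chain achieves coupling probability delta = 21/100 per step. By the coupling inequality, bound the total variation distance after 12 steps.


TV distance bound <= (1-delta)^n
= (1 - 0.2100)^12
= 0.7900^12
= 0.0591

0.0591


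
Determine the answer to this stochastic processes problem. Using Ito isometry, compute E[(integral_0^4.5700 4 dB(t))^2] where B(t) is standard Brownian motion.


By Ito isometry: E[(int f dB)^2] = int f^2 dt
= 4^2 * 4.5700
= 16 * 4.5700 = 73.1200

73.1200


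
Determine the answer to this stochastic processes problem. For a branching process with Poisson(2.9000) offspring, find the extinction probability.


Since mu = 2.9000 > 1, extinction prob q < 1.
Solve s = exp(mu*(s-1)) iteratively.
q = 0.0668

0.0668


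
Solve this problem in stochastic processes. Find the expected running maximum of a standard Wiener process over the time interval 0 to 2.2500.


E(max B(s)) = sqrt(2t/pi)
= sqrt(2*2.2500/pi)
= sqrt(1.4324)
= 1.1968

1.1968


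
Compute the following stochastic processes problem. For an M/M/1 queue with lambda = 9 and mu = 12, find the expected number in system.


rho = 9/12 = 0.7500
L = rho/(1-rho)
= 0.7500/0.2500
= 3.0000

3.0000


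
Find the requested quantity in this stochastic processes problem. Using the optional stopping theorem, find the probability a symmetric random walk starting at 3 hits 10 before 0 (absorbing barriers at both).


By optional stopping theorem: E(M at tau) = M(0) = 3
P(hit 10)*10 + P(hit 0)*0 = 3
P(hit 10) = (3 - 0)/(10 - 0) = 3/10 = 0.3000

0.3000


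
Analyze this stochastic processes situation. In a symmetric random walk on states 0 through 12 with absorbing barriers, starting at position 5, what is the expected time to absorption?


For symmetric RW on 0,...,N with absorbing barriers, E(i) = i*(N-i)
E(5) = 5 * 7 = 35

35


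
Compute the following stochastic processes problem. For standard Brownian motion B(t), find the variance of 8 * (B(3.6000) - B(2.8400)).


Var(alpha*(B(t)-B(s))) = alpha^2 * (t-s)
= 8^2 * (3.6000 - 2.8400)
= 64 * 0.7600
= 48.6400

48.6400


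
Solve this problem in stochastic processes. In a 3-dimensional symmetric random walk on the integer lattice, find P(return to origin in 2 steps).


P(return in 2 steps) = P(reverse first step) = 1/(2d)
= 1/6
= 0.1667

0.1667


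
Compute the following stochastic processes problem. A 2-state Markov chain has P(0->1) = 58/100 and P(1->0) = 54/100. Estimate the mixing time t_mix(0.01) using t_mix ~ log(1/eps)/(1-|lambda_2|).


lambda_2 = |1 - p01 - p10| = |1 - 0.5800 - 0.5400| = 0.1200
t_mix ~ log(1/eps)/(1 - |lambda_2|)
= log(100)/(1 - 0.1200) = 4.6052/0.8800
= 5.2331

5.2331


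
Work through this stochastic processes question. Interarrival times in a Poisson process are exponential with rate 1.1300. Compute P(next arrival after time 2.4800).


P(X > t) = exp(-lambda * t)
= exp(-1.1300 * 2.4800)
= exp(-2.8024) = 0.0607

0.0607


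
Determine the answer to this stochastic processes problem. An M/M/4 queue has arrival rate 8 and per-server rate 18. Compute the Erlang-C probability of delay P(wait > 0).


a = lambda/mu = 0.4444
rho = a/c = 0.1111
Erlang-C formula applied:
C(c,a) = 0.0012

0.0012


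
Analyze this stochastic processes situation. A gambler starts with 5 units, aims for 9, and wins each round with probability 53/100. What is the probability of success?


Gambler's ruin formula:
r = q/p = 0.4700/0.5300 = 0.8868
P(win) = (1 - r^i)/(1 - r^N)
= (1 - 0.8868^5)/(1 - 0.8868^9)
= 0.6833

0.6833


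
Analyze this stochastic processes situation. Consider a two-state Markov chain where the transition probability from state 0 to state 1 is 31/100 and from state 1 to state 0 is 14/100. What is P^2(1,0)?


Computing P^2 by matrix multiplication.
P = [[0.6900, 0.3100], [0.1400, 0.8600]]
After raising P to the power 2:
P^2(1,0) = 0.2170

0.2170


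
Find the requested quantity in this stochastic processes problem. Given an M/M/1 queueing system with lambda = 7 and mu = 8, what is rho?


rho = lambda/mu
= 7/8
= 0.8750

0.8750


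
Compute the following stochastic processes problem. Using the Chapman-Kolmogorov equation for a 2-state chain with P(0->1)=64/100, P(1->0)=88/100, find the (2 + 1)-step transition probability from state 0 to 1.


P^3 = P^2 * P^1
Computing via matrix multiplication of the transition matrix.
Entry (0,1) of P^3 = 0.4803

0.4803


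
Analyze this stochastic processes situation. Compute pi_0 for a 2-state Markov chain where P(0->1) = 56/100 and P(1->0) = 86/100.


Stationary distribution: pi_0 = p10/(p01+p10), pi_1 = p01/(p01+p10)
p01 = 0.5600, p10 = 0.8600
pi_0 = 0.6056

0.6056


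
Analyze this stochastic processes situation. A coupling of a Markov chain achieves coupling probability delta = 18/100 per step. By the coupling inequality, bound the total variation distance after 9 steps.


TV distance bound <= (1-delta)^n
= (1 - 0.1800)^9
= 0.8200^9
= 0.1676

0.1676


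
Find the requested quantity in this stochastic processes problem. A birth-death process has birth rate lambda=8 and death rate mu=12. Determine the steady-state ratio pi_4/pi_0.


For birth-death process, pi_n/pi_0 = (lambda/mu)^n
= (8/12)^4
= 0.1975

0.1975


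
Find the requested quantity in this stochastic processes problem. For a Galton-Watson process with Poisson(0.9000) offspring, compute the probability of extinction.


Since mu = 0.9000 <= 1, extinction probability = 1.

1.0000


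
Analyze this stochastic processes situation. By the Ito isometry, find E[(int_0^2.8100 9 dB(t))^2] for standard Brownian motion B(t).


By Ito isometry: E[(int f dB)^2] = int f^2 dt
= 9^2 * 2.8100
= 81 * 2.8100 = 227.6100

227.6100


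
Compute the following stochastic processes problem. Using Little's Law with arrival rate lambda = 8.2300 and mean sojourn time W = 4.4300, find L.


Little's Law: L = lambda * W
= 8.2300 * 4.4300
= 36.4589

36.4589


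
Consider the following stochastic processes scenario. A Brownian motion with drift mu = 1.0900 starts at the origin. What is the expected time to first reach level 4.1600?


Expected first passage time = a/mu
= 4.1600/1.0900
= 3.8165

3.8165


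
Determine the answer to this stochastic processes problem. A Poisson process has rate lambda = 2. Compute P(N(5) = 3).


P(N(t)=k) = (lambda*t)^k * exp(-lambda*t) / k!
lambda*t = 10
= 10^3 * exp(-10) / 3!
= 1000 * 4.5400e-05 / 6
= 0.0076

0.0076


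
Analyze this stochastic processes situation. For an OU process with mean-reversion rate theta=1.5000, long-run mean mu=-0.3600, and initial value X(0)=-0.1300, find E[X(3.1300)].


E[X(t)] = mu + (X(0) - mu)*exp(-theta*t)
= -0.3600 + (-0.1300 - -0.3600)*exp(-1.5000*3.1300)
= -0.3600 + 0.2300 * 0.0091
= -0.3579

-0.3579


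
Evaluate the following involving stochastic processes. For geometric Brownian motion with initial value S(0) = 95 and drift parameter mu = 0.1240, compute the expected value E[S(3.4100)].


E[S(t)] = S(0) * exp(mu * t)
= 95 * exp(0.1240 * 3.4100)
= 95 * 1.5263
= 144.9976

144.9976


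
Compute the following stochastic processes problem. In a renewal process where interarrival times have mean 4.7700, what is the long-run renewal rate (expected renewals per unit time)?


Long-run renewal rate = 1/E(X)
= 1/4.7700
= 0.2096

0.2096


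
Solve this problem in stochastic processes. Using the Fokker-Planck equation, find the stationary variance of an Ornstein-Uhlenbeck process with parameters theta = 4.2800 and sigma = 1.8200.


Stationary variance = sigma^2 / (2*theta)
= 1.8200^2 / (2*4.2800)
= 3.3124 / 8.5600
= 0.3870

0.3870


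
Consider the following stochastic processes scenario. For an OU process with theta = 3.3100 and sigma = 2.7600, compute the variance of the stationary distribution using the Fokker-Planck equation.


Stationary variance = sigma^2 / (2*theta)
= 2.7600^2 / (2*3.3100)
= 7.6176 / 6.6200
= 1.1507

1.1507


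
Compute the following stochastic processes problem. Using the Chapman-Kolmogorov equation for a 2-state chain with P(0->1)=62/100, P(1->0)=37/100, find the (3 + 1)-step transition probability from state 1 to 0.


P^4 = P^3 * P^1
Computing via matrix multiplication of the transition matrix.
Entry (1,0) of P^4 = 0.3737

0.3737


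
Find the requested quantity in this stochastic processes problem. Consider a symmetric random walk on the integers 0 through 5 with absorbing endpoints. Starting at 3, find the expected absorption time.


For symmetric RW on 0,...,N with absorbing barriers, E(i) = i*(N-i)
E(3) = 3 * 2 = 6

6


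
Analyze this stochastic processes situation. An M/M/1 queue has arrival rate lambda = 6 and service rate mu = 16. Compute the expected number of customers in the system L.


rho = 6/16 = 0.3750
L = rho/(1-rho)
= 0.3750/0.6250
= 0.6000

0.6000


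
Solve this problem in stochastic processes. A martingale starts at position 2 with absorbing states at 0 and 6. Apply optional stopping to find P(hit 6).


By optional stopping theorem: E(M at tau) = M(0) = 2
P(hit 6)*6 + P(hit 0)*0 = 2
P(hit 6) = (2 - 0)/(6 - 0) = 1/3 = 0.3333

0.3333


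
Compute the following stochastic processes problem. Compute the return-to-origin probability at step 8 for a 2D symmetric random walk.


P = C(8,4)^2 / 4^8
= 70^2 / 65536
= 4900 / 65536
= 0.0748

0.0748


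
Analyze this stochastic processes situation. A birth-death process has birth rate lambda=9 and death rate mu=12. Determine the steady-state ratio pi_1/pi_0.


For birth-death process, pi_n/pi_0 = (lambda/mu)^n
= (9/12)^1
= 0.7500

0.7500


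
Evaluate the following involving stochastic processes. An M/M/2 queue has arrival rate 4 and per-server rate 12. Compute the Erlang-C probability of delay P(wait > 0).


a = lambda/mu = 0.3333
rho = a/c = 0.1667
Erlang-C formula applied:
C(c,a) = 0.0476

0.0476


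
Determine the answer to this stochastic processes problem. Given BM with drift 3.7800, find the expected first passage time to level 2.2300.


Expected first passage time = a/mu
= 2.2300/3.7800
= 0.5899

0.5899


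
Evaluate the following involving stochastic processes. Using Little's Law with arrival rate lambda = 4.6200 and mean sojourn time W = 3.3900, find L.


Little's Law: L = lambda * W
= 4.6200 * 3.3900
= 15.6618

15.6618


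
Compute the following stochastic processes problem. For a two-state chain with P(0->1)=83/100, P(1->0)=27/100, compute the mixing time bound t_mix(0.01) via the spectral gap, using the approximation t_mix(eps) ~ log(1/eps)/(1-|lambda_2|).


lambda_2 = |1 - p01 - p10| = |1 - 0.8300 - 0.2700| = 0.1000
t_mix ~ log(1/eps)/(1 - |lambda_2|)
= log(100)/(1 - 0.1000) = 4.6052/0.9000
= 5.1169

5.1169


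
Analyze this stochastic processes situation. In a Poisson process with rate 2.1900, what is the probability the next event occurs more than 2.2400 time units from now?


P(X > t) = exp(-lambda * t)
= exp(-2.1900 * 2.2400)
= exp(-4.9056) = 0.0074

0.0074


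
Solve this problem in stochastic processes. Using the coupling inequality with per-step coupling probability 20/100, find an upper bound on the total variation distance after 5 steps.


TV distance bound <= (1-delta)^n
= (1 - 0.2000)^5
= 0.8000^5
= 0.3277

0.3277


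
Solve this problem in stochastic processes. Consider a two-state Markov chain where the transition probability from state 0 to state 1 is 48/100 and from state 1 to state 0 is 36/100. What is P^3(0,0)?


Computing P^3 by matrix multiplication.
P = [[0.5200, 0.4800], [0.3600, 0.6400]]
After raising P to the power 3:
P^3(0,0) = 0.4309

0.4309


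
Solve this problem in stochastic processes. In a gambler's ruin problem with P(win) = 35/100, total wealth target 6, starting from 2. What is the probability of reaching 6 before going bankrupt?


Gambler's ruin formula:
r = q/p = 0.6500/0.3500 = 1.8571
P(win) = (1 - r^i)/(1 - r^N)
= (1 - 1.8571^2)/(1 - 1.8571^6)
= 0.0612

0.0612


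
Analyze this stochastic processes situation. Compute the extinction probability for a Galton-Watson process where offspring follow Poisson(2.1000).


Since mu = 2.1000 > 1, extinction prob q < 1.
Solve s = exp(mu*(s-1)) iteratively.
q = 0.1779

0.1779


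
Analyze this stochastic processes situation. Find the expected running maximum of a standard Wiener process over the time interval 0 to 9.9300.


E(max B(s)) = sqrt(2t/pi)
= sqrt(2*9.9300/pi)
= sqrt(6.3216)
= 2.5143

2.5143


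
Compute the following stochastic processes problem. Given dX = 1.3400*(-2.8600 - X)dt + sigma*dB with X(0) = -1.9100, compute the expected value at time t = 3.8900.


E[X(t)] = mu + (X(0) - mu)*exp(-theta*t)
= -2.8600 + (-1.9100 - -2.8600)*exp(-1.3400*3.8900)
= -2.8600 + 0.9500 * 0.0054
= -2.8548

-2.8548


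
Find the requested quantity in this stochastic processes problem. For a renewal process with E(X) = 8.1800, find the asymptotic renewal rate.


Long-run renewal rate = 1/E(X)
= 1/8.1800
= 0.1222

0.1222


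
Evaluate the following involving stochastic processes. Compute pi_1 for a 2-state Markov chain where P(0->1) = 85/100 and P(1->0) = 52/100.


Stationary distribution: pi_0 = p10/(p01+p10), pi_1 = p01/(p01+p10)
p01 = 0.8500, p10 = 0.5200
pi_1 = 0.6204

0.6204


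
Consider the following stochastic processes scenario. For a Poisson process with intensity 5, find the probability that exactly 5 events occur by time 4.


P(N(t)=k) = (lambda*t)^k * exp(-lambda*t) / k!
lambda*t = 20
= 20^5 * exp(-20) / 5!
= 3200000 * 2.0612e-09 / 120
= 5.4964e-05

5.4964e-05


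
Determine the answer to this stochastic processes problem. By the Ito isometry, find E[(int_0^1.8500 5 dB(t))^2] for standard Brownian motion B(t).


By Ito isometry: E[(int f dB)^2] = int f^2 dt
= 5^2 * 1.8500
= 25 * 1.8500 = 46.2500

46.2500


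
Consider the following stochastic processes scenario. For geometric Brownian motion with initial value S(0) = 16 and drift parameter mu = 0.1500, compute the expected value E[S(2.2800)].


E[S(t)] = S(0) * exp(mu * t)
= 16 * exp(0.1500 * 2.2800)
= 16 * 1.4078
= 22.5242

22.5242


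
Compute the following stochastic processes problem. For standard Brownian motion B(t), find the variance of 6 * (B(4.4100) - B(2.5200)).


Var(alpha*(B(t)-B(s))) = alpha^2 * (t-s)
= 6^2 * (4.4100 - 2.5200)
= 36 * 1.8900
= 68.0400

68.0400


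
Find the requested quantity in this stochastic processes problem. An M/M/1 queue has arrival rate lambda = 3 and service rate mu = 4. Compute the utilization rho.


rho = lambda/mu
= 3/4
= 0.7500

0.7500


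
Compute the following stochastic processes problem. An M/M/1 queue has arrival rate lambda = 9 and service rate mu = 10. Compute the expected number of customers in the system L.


rho = 9/10 = 0.9000
L = rho/(1-rho)
= 0.9000/0.1000
= 9.0000

9.0000


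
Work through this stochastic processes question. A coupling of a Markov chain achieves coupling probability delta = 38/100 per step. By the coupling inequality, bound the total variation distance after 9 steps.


TV distance bound <= (1-delta)^n
= (1 - 0.3800)^9
= 0.6200^9
= 0.0135

0.0135


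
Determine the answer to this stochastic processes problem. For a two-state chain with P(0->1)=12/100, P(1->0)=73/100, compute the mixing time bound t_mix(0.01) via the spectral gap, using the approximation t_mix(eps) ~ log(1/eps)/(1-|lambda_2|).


lambda_2 = |1 - p01 - p10| = |1 - 0.1200 - 0.7300| = 0.1500
t_mix ~ log(1/eps)/(1 - |lambda_2|)
= log(100)/(1 - 0.1500) = 4.6052/0.8500
= 5.4178

5.4178


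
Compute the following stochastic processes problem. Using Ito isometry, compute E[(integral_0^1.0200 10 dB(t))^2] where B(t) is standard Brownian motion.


By Ito isometry: E[(int f dB)^2] = int f^2 dt
= 10^2 * 1.0200
= 100 * 1.0200 = 102.0000

102.0000


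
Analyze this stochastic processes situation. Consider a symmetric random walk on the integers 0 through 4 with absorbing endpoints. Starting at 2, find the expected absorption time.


For symmetric RW on 0,...,N with absorbing barriers, E(i) = i*(N-i)
E(2) = 2 * 2 = 4

4


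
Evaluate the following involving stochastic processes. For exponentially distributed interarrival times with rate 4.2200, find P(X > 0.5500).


P(X > t) = exp(-lambda * t)
= exp(-4.2200 * 0.5500)
= exp(-2.3210) = 0.0982

0.0982


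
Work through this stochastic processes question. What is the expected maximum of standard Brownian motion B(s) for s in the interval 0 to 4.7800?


E(max B(s)) = sqrt(2t/pi)
= sqrt(2*4.7800/pi)
= sqrt(3.0430)
= 1.7444

1.7444


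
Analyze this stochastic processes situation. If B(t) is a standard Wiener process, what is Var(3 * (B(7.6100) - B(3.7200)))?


Var(alpha*(B(t)-B(s))) = alpha^2 * (t-s)
= 3^2 * (7.6100 - 3.7200)
= 9 * 3.8900
= 35.0100

35.0100


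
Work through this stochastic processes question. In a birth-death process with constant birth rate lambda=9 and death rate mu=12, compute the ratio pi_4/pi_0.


For birth-death process, pi_n/pi_0 = (lambda/mu)^n
= (9/12)^4
= 0.3164

0.3164


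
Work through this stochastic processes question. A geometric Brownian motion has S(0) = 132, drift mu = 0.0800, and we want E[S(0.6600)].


E[S(t)] = S(0) * exp(mu * t)
= 132 * exp(0.0800 * 0.6600)
= 132 * 1.0542
= 139.1569

139.1569


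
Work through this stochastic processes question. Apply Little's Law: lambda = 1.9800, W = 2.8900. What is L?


Little's Law: L = lambda * W
= 1.9800 * 2.8900
= 5.7222

5.7222


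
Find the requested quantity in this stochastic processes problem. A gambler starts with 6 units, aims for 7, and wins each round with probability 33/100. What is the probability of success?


Gambler's ruin formula:
r = q/p = 0.6700/0.3300 = 2.0303
P(win) = (1 - r^i)/(1 - r^N)
= (1 - 2.0303^6)/(1 - 2.0303^7)
= 0.4889

0.4889


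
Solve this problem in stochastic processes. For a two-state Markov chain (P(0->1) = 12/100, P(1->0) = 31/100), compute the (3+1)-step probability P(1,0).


P^4 = P^3 * P^1
Computing via matrix multiplication of the transition matrix.
Entry (1,0) of P^4 = 0.6448

0.6448


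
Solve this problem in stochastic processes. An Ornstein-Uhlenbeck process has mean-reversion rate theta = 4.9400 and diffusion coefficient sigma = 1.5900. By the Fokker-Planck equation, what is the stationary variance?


Stationary variance = sigma^2 / (2*theta)
= 1.5900^2 / (2*4.9400)
= 2.5281 / 9.8800
= 0.2559

0.2559


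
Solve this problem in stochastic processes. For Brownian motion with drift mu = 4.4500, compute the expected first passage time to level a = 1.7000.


Expected first passage time = a/mu
= 1.7000/4.4500
= 0.3820

0.3820


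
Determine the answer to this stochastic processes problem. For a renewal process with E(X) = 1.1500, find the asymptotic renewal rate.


Long-run renewal rate = 1/E(X)
= 1/1.1500
= 0.8696

0.8696


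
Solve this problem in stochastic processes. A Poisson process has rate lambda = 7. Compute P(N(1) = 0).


P(N(t)=k) = (lambda*t)^k * exp(-lambda*t) / k!
lambda*t = 7
= 7^0 * exp(-7) / 0!
= 1 * 9.1188e-04 / 1
= 9.1188e-04

9.1188e-04


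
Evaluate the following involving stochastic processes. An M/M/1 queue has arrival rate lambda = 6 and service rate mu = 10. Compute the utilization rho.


rho = lambda/mu
= 6/10
= 0.6000

0.6000


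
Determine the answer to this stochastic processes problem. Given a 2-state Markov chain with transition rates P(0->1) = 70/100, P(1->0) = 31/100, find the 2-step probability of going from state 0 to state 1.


Computing P^2 by matrix multiplication.
P = [[0.3000, 0.7000], [0.3100, 0.6900]]
After raising P to the power 2:
P^2(0,1) = 0.6930

0.6930


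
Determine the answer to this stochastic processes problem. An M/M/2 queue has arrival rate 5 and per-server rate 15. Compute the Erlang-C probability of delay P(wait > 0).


a = lambda/mu = 0.3333
rho = a/c = 0.1667
Erlang-C formula applied:
C(c,a) = 0.0476

0.0476


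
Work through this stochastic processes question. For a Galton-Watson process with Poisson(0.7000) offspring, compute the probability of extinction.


Since mu = 0.7000 <= 1, extinction probability = 1.

1.0000


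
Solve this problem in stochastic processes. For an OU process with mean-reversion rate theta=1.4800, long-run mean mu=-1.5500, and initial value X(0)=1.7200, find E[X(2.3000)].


E[X(t)] = mu + (X(0) - mu)*exp(-theta*t)
= -1.5500 + (1.7200 - -1.5500)*exp(-1.4800*2.3000)
= -1.5500 + 3.2700 * 0.0332
= -1.4413

-1.4413


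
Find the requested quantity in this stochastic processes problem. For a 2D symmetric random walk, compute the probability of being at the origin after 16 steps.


P = C(16,8)^2 / 4^16
= 12870^2 / 4294967296
= 165636900 / 4294967296
= 0.0386

0.0386


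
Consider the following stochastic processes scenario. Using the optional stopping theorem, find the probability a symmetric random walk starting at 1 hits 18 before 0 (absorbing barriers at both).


By optional stopping theorem: E(M at tau) = M(0) = 1
P(hit 18)*18 + P(hit 0)*0 = 1
P(hit 18) = (1 - 0)/(18 - 0) = 1/18 = 0.0556

0.0556


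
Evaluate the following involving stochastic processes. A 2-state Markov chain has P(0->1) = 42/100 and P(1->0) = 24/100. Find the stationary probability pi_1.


Stationary distribution: pi_0 = p10/(p01+p10), pi_1 = p01/(p01+p10)
p01 = 0.4200, p10 = 0.2400
pi_1 = 0.6364

0.6364


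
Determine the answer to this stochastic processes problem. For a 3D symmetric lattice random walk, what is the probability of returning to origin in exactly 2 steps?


P(return in 2 steps) = P(reverse first step) = 1/(2d)
= 1/6
= 0.1667

0.1667


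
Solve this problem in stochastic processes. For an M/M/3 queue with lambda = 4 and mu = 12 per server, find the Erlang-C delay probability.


a = lambda/mu = 0.3333
rho = a/c = 0.1111
Erlang-C formula applied:
C(c,a) = 0.0050

0.0050


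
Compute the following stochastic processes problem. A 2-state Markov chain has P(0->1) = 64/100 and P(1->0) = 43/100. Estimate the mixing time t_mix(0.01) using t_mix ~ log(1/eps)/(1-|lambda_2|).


lambda_2 = |1 - p01 - p10| = |1 - 0.6400 - 0.4300| = 0.0700
t_mix ~ log(1/eps)/(1 - |lambda_2|)
= log(100)/(1 - 0.0700) = 4.6052/0.9300
= 4.9518

4.9518


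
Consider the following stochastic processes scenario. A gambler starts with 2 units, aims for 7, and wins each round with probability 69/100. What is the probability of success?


Gambler's ruin formula:
r = q/p = 0.3100/0.6900 = 0.4493
P(win) = (1 - r^i)/(1 - r^N)
= (1 - 0.4493^2)/(1 - 0.4493^7)
= 0.8011

0.8011


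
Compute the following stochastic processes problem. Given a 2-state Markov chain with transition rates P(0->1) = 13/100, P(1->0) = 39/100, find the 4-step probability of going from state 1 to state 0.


Computing P^4 by matrix multiplication.
P = [[0.8700, 0.1300], [0.3900, 0.6100]]
After raising P to the power 4:
P^4(1,0) = 0.7102

0.7102


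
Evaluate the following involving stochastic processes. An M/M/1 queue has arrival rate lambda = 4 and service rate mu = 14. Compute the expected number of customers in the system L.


rho = 4/14 = 0.2857
L = rho/(1-rho)
= 0.2857/0.7143
= 0.4000

0.4000


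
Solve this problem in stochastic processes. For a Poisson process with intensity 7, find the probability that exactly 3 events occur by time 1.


P(N(t)=k) = (lambda*t)^k * exp(-lambda*t) / k!
lambda*t = 7
= 7^3 * exp(-7) / 3!
= 343 * 9.1188e-04 / 6
= 0.0521

0.0521


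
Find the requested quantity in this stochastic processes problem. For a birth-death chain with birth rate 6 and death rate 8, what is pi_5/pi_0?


For birth-death process, pi_n/pi_0 = (lambda/mu)^n
= (6/8)^5
= 0.2373

0.2373


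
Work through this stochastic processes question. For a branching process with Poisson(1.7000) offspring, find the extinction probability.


Since mu = 1.7000 > 1, extinction prob q < 1.
Solve s = exp(mu*(s-1)) iteratively.
q = 0.3088

0.3088


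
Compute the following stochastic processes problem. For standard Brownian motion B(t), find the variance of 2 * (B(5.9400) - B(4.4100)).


Var(alpha*(B(t)-B(s))) = alpha^2 * (t-s)
= 2^2 * (5.9400 - 4.4100)
= 4 * 1.5300
= 6.1200

6.1200


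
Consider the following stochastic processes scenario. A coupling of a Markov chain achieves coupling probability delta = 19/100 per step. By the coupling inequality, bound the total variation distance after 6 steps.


TV distance bound <= (1-delta)^n
= (1 - 0.1900)^6
= 0.8100^6
= 0.2824

0.2824


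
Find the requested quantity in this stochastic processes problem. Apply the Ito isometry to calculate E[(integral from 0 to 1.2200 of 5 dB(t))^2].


By Ito isometry: E[(int f dB)^2] = int f^2 dt
= 5^2 * 1.2200
= 25 * 1.2200 = 30.5000

30.5000


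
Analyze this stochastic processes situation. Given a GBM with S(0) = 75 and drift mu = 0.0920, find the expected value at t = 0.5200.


E[S(t)] = S(0) * exp(mu * t)
= 75 * exp(0.0920 * 0.5200)
= 75 * 1.0490
= 78.6752

78.6752


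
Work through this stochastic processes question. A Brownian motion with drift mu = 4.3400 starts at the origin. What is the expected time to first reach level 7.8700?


Expected first passage time = a/mu
= 7.8700/4.3400
= 1.8134

1.8134


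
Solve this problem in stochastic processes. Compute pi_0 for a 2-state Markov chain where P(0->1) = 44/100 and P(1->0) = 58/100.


Stationary distribution: pi_0 = p10/(p01+p10), pi_1 = p01/(p01+p10)
p01 = 0.4400, p10 = 0.5800
pi_0 = 0.5686

0.5686


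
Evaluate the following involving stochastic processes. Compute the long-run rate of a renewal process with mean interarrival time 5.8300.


Long-run renewal rate = 1/E(X)
= 1/5.8300
= 0.1715

0.1715


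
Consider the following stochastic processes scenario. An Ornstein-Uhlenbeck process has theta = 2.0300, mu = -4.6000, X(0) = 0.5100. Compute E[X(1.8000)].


E[X(t)] = mu + (X(0) - mu)*exp(-theta*t)
= -4.6000 + (0.5100 - -4.6000)*exp(-2.0300*1.8000)
= -4.6000 + 5.1100 * 0.0259
= -4.4677

-4.4677


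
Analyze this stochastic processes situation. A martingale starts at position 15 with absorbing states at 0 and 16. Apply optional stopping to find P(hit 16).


By optional stopping theorem: E(M at tau) = M(0) = 15
P(hit 16)*16 + P(hit 0)*0 = 15
P(hit 16) = (15 - 0)/(16 - 0) = 15/16 = 0.9375

0.9375


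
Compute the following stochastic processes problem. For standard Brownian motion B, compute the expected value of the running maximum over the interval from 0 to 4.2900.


E(max B(s)) = sqrt(2t/pi)
= sqrt(2*4.2900/pi)
= sqrt(2.7311)
= 1.6526

1.6526


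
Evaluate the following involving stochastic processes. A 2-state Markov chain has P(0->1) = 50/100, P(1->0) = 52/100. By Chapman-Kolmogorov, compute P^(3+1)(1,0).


P^4 = P^3 * P^1
Computing via matrix multiplication of the transition matrix.
Entry (1,0) of P^4 = 0.5098

0.5098


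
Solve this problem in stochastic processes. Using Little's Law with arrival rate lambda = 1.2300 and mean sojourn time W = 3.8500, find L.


Little's Law: L = lambda * W
= 1.2300 * 3.8500
= 4.7355

4.7355


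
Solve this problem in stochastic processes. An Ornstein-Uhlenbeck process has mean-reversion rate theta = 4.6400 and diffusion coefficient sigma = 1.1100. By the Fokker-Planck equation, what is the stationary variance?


Stationary variance = sigma^2 / (2*theta)
= 1.1100^2 / (2*4.6400)
= 1.2321 / 9.2800
= 0.1328

0.1328


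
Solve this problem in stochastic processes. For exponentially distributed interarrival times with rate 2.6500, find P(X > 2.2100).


P(X > t) = exp(-lambda * t)
= exp(-2.6500 * 2.2100)
= exp(-5.8565) = 0.0029

0.0029


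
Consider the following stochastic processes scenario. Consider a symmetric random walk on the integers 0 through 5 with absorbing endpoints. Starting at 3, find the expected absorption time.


For symmetric RW on 0,...,N with absorbing barriers, E(i) = i*(N-i)
E(3) = 3 * 2 = 6

6


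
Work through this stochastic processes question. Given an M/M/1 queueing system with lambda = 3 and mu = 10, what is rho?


rho = lambda/mu
= 3/10
= 0.3000

0.3000


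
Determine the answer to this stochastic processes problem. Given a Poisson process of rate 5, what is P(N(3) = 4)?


P(N(t)=k) = (lambda*t)^k * exp(-lambda*t) / k!
lambda*t = 15
= 15^4 * exp(-15) / 4!
= 50625 * 3.0590e-07 / 24
= 6.4526e-04

6.4526e-04


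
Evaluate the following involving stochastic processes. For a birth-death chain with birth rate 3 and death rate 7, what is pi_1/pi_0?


For birth-death process, pi_n/pi_0 = (lambda/mu)^n
= (3/7)^1
= 0.4286

0.4286


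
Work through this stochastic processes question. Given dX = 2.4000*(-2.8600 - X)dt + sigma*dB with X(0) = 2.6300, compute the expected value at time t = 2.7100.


E[X(t)] = mu + (X(0) - mu)*exp(-theta*t)
= -2.8600 + (2.6300 - -2.8600)*exp(-2.4000*2.7100)
= -2.8600 + 5.4900 * 0.0015
= -2.8518

-2.8518


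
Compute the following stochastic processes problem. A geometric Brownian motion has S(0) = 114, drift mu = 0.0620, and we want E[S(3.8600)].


E[S(t)] = S(0) * exp(mu * t)
= 114 * exp(0.0620 * 3.8600)
= 114 * 1.2704
= 144.8239

144.8239


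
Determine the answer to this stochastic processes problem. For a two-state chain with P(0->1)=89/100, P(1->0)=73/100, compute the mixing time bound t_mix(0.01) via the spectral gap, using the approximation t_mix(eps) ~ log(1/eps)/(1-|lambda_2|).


lambda_2 = |1 - p01 - p10| = |1 - 0.8900 - 0.7300| = 0.6200
t_mix ~ log(1/eps)/(1 - |lambda_2|)
= log(100)/(1 - 0.6200) = 4.6052/0.3800
= 12.1189

12.1189


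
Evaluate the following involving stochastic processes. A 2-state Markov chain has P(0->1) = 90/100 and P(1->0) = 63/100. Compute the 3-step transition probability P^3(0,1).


Computing P^3 by matrix multiplication.
P = [[0.1000, 0.9000], [0.6300, 0.3700]]
After raising P to the power 3:
P^3(0,1) = 0.6758

0.6758


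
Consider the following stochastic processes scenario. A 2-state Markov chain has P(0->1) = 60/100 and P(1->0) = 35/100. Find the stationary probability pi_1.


Stationary distribution: pi_0 = p10/(p01+p10), pi_1 = p01/(p01+p10)
p01 = 0.6000, p10 = 0.3500
pi_1 = 0.6316

0.6316


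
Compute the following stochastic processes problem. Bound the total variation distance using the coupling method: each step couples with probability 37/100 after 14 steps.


TV distance bound <= (1-delta)^n
= (1 - 0.3700)^14
= 0.6300^14
= 0.0016

0.0016


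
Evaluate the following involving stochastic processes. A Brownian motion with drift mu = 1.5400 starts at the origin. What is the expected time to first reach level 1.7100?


Expected first passage time = a/mu
= 1.7100/1.5400
= 1.1104

1.1104


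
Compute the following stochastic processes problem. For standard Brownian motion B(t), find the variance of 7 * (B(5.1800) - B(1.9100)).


Var(alpha*(B(t)-B(s))) = alpha^2 * (t-s)
= 7^2 * (5.1800 - 1.9100)
= 49 * 3.2700
= 160.2300

160.2300


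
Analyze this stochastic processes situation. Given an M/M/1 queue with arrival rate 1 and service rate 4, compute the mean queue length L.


rho = 1/4 = 0.2500
L = rho/(1-rho)
= 0.2500/0.7500
= 0.3333

0.3333


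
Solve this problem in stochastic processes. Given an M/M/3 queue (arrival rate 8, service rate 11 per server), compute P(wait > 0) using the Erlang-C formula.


a = lambda/mu = 0.7273
rho = a/c = 0.2424
Erlang-C formula applied:
C(c,a) = 0.0408

0.0408


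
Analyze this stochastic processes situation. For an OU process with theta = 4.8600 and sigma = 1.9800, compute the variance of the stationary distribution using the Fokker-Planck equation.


Stationary variance = sigma^2 / (2*theta)
= 1.9800^2 / (2*4.8600)
= 3.9204 / 9.7200
= 0.4033

0.4033


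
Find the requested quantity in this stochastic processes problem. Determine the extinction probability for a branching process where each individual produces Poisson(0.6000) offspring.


Since mu = 0.6000 <= 1, extinction probability = 1.

1.0000


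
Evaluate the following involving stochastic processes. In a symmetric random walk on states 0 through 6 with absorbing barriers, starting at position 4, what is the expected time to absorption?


For symmetric RW on 0,...,N with absorbing barriers, E(i) = i*(N-i)
E(4) = 4 * 2 = 8

8


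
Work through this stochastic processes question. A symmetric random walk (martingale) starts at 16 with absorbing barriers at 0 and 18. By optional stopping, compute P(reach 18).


By optional stopping theorem: E(M at tau) = M(0) = 16
P(hit 18)*18 + P(hit 0)*0 = 16
P(hit 18) = (16 - 0)/(18 - 0) = 8/9 = 0.8889

0.8889


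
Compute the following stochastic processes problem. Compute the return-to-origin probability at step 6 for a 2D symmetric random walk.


P = C(6,3)^2 / 4^6
= 20^2 / 4096
= 400 / 4096
= 0.0977

0.0977


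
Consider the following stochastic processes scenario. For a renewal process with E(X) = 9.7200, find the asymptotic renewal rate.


Long-run renewal rate = 1/E(X)
= 1/9.7200
= 0.1029

0.1029


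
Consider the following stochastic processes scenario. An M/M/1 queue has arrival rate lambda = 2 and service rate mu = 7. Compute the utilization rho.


rho = lambda/mu
= 2/7
= 0.2857

0.2857


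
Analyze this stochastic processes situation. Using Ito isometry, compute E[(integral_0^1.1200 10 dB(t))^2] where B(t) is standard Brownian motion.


By Ito isometry: E[(int f dB)^2] = int f^2 dt
= 10^2 * 1.1200
= 100 * 1.1200 = 112.0000

112.0000


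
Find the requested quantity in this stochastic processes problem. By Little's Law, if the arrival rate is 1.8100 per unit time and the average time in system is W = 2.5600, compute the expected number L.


Little's Law: L = lambda * W
= 1.8100 * 2.5600
= 4.6336

4.6336


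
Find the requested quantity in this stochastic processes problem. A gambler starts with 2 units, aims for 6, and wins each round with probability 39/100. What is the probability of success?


Gambler's ruin formula:
r = q/p = 0.6100/0.3900 = 1.5641
P(win) = (1 - r^i)/(1 - r^N)
= (1 - 1.5641^2)/(1 - 1.5641^6)
= 0.1060

0.1060


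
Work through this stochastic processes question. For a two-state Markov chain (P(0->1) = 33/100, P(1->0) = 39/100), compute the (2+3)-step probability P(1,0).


P^5 = P^2 * P^3
Computing via matrix multiplication of the transition matrix.
Entry (1,0) of P^5 = 0.5407

0.5407


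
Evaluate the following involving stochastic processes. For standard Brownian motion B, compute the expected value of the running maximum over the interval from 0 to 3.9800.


E(max B(s)) = sqrt(2t/pi)
= sqrt(2*3.9800/pi)
= sqrt(2.5337)
= 1.5918

1.5918


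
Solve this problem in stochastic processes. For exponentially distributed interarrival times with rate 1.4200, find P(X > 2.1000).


P(X > t) = exp(-lambda * t)
= exp(-1.4200 * 2.1000)
= exp(-2.9820) = 0.0507

0.0507


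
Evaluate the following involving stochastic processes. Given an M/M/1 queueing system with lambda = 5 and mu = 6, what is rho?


rho = lambda/mu
= 5/6
= 0.8333

0.8333
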